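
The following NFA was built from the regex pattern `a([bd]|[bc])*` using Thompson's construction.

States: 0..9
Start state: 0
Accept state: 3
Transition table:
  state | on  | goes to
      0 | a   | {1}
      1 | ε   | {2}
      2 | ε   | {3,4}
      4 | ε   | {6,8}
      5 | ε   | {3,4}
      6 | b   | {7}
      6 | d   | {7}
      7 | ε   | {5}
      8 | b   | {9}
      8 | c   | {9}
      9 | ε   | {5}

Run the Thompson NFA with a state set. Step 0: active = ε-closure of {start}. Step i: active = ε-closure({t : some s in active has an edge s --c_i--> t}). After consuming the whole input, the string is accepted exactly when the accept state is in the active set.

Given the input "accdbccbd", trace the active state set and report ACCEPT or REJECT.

Answer: ACCEPT

Trace:
initial (ε-close {0}): {0}
'a' @ 1: {1,2,3,4,6,8}  [accepting]
'c' @ 2: {3,4,5,6,8,9}  [accepting]
'c' @ 3: {3,4,5,6,8,9}  [accepting]
'd' @ 4: {3,4,5,6,7,8}  [accepting]
'b' @ 5: {3,4,5,6,7,8,9}  [accepting]
'c' @ 6: {3,4,5,6,8,9}  [accepting]
'c' @ 7: {3,4,5,6,8,9}  [accepting]
'b' @ 8: {3,4,5,6,7,8,9}  [accepting]
'd' @ 9: {3,4,5,6,7,8}  [accepting]
after full input: {3,4,5,6,7,8}  (accept=3 in)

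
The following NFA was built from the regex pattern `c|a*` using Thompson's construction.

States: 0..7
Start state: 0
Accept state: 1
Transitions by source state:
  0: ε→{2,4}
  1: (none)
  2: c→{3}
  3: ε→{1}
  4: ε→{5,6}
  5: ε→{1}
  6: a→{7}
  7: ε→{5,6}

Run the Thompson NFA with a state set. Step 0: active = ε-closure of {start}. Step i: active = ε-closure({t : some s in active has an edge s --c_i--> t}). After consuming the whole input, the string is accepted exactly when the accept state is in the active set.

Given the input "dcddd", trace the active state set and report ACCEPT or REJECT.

initial (ε-close {0}): {0,1,2,4,5,6}
'd' @ 1: {}  — state set empty
rest 'cddd' ignored (set empty)
end set {} — state 1 not in

Answer: REJECT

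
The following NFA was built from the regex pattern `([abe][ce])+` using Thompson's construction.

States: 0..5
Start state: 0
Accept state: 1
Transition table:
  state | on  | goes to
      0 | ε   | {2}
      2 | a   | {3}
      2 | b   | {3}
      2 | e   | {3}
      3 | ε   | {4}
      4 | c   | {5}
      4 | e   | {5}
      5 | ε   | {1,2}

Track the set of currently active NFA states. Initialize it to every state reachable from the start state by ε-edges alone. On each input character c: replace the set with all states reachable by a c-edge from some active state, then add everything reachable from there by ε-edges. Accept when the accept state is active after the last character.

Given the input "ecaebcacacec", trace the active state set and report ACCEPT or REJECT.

Answer: ACCEPT

Steps:
S₀ = ε-closure({0}) = {0,2}
'e' @ 1: {3,4}
'c' @ 2: {1,2,5}  ✓accept
'a' @ 3: {3,4}
'e' @ 4: {1,2,5}  ✓accept
'b' @ 5: {3,4}
'c' @ 6: {1,2,5}  ✓accept
'a' @ 7: {3,4}
'c' @ 8: {1,2,5}  ✓accept
'a' @ 9: {3,4}
'c' @ 10: {1,2,5}  ✓accept
'e' @ 11: {3,4}
'c' @ 12: {1,2,5}  ✓accept
after full input: {1,2,5}  (accept=1 in)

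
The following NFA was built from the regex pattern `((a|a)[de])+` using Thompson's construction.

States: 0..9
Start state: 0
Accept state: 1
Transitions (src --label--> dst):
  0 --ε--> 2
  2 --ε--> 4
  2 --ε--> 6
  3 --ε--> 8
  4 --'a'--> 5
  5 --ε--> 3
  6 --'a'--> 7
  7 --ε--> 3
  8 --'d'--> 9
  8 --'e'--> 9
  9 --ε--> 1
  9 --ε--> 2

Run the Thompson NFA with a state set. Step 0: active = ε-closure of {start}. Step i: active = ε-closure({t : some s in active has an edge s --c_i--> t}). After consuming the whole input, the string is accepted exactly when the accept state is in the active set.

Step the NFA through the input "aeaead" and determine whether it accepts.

Answer: ACCEPT

Derivation:
S₀ = ε-closure({0}) = {0,2,4,6}
'a' @ 1: {3,5,7,8}
'e' @ 2: {1,2,4,6,9}  [accepting]
'a' @ 3: {3,5,7,8}
'e' @ 4: {1,2,4,6,9}  [accepting]
'a' @ 5: {3,5,7,8}
'd' @ 6: {1,2,4,6,9}  [accepting]
end set {1,2,4,6,9} — state 1 in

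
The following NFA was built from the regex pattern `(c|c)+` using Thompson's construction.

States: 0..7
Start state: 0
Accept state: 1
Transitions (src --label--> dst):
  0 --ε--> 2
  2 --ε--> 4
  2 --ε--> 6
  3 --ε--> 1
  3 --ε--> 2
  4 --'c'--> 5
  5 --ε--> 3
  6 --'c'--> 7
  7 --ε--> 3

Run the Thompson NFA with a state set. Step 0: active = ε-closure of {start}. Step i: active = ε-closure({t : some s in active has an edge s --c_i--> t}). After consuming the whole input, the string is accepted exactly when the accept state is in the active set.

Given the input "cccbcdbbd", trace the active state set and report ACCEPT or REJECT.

Answer: REJECT

Trace:
start: ε-closure({0}) = {0,2,4,6}
'c' @ 1: {1,2,3,4,5,6,7}  ✓accept
'c' @ 2: {1,2,3,4,5,6,7}  ✓accept
'c' @ 3: {1,2,3,4,5,6,7}  ✓accept
'b' @ 4: {}  — state set empty
rest 'cdbbd' ignored (set empty)
after full input: {}  (accept=1 not in)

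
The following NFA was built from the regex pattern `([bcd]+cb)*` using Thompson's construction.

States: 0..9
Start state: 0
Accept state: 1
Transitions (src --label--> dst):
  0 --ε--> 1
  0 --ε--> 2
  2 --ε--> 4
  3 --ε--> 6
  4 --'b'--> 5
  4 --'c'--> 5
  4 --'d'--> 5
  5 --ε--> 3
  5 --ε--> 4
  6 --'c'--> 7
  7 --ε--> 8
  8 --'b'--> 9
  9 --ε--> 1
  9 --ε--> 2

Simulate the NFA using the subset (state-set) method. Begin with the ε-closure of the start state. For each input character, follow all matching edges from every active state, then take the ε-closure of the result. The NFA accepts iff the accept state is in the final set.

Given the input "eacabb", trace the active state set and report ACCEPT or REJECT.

S₀ = ε-closure({0}) = {0,1,2,4}
'e' @ 1: {}  — dead — no transitions
rest 'acabb' ignored (set empty)
final: {}; accept 1 not in set

Answer: REJECT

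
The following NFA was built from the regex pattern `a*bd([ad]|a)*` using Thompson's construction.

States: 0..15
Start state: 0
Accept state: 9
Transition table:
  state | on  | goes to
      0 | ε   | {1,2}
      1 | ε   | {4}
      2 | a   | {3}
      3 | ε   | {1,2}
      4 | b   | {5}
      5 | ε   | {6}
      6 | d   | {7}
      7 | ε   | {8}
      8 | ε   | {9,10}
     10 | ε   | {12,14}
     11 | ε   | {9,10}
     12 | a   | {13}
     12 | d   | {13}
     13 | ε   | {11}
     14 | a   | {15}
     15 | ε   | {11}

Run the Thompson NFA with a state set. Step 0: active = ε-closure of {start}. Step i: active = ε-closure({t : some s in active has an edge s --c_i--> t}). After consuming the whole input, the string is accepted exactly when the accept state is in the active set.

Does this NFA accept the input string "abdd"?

start: ε-closure({0}) = {0,1,2,4}
'a' @ 1: {1,2,3,4}
'b' @ 2: {5,6}
'd' @ 3: {7,8,9,10,12,14}  (accept∈set)
'd' @ 4: {9,10,11,12,13,14}  (accept∈set)
final: {9,10,11,12,13,14}; accept 9 in set

Answer: ACCEPT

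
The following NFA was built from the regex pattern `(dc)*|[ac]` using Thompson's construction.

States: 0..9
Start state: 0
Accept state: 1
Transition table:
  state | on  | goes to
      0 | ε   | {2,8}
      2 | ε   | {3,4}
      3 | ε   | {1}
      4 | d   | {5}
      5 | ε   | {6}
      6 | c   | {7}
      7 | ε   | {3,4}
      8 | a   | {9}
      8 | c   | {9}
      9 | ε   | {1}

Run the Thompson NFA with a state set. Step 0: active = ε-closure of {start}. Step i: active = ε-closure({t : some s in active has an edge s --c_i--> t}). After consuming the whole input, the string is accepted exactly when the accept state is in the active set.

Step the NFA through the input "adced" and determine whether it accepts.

initial (ε-close {0}): {0,1,2,3,4,8}
'a' @ 1: {1,9}  (accept∈set)
'd' @ 2: {}  — dead — no transitions
rest 'ced' ignored (set empty)
end set {} — state 1 not in

Answer: REJECT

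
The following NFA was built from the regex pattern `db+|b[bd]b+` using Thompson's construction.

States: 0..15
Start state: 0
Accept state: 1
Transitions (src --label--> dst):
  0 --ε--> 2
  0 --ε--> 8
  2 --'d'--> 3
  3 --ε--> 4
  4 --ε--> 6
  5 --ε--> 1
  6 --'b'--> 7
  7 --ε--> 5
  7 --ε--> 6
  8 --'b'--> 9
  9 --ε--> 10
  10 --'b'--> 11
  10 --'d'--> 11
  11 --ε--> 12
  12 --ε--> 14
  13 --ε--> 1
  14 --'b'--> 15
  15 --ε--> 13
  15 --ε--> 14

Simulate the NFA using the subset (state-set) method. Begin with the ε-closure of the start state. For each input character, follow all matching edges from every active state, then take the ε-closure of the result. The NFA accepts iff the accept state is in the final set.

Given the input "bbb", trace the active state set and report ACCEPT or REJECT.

Answer: ACCEPT

Steps:
initial (ε-close {0}): {0,2,8}
'b' @ 1: {9,10}
'b' @ 2: {11,12,14}
'b' @ 3: {1,13,14,15}  ✓accept
final: {1,13,14,15}; accept 1 in set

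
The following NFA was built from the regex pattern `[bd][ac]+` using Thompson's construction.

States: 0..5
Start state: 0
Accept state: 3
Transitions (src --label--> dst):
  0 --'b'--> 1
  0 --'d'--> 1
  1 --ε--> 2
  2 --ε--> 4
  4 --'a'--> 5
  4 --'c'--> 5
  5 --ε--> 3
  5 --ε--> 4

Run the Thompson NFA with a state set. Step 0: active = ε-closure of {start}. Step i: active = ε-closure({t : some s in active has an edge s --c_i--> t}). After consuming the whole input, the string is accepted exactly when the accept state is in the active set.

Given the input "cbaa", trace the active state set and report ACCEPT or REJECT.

Answer: REJECT

Steps:
initial (ε-close {0}): {0}
'c' @ 1: {}  — dead — no transitions
rest 'baa' ignored (set empty)
after full input: {}  (accept=3 not in)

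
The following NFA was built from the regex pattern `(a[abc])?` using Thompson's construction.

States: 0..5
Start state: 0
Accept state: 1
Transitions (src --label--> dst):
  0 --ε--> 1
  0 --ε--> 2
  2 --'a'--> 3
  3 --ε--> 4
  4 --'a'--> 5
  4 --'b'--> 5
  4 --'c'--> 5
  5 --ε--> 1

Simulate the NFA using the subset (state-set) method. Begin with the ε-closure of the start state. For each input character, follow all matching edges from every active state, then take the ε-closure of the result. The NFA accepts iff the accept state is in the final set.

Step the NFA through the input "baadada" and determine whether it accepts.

S₀ = ε-closure({0}) = {0,1,2}
'b' @ 1: {}  — no active states
rest 'aadada' ignored (set empty)
final: {}; accept 1 not in set

Answer: REJECT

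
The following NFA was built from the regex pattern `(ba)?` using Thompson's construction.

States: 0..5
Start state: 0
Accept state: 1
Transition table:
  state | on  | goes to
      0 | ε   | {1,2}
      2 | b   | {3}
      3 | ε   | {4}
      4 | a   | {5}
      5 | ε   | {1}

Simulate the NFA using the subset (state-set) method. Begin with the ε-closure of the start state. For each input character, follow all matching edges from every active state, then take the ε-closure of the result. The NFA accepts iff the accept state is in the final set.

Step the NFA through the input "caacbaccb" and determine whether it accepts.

start: ε-closure({0}) = {0,1,2}
'c' @ 1: {}  — dead — no transitions
rest 'aacbaccb' ignored (set empty)
end set {} — state 1 not in

Answer: REJECT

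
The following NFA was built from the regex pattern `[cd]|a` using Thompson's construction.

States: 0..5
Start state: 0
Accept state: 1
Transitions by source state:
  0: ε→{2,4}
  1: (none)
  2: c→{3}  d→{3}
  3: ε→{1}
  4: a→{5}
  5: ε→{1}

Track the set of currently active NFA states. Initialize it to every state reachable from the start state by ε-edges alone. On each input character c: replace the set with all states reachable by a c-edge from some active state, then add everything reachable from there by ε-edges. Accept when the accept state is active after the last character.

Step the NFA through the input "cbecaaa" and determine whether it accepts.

S₀ = ε-closure({0}) = {0,2,4}
'c' @ 1: {1,3}  (accept∈set)
'b' @ 2: {}  — no active states
rest 'ecaaa' ignored (set empty)
final: {}; accept 1 not in set

Answer: REJECT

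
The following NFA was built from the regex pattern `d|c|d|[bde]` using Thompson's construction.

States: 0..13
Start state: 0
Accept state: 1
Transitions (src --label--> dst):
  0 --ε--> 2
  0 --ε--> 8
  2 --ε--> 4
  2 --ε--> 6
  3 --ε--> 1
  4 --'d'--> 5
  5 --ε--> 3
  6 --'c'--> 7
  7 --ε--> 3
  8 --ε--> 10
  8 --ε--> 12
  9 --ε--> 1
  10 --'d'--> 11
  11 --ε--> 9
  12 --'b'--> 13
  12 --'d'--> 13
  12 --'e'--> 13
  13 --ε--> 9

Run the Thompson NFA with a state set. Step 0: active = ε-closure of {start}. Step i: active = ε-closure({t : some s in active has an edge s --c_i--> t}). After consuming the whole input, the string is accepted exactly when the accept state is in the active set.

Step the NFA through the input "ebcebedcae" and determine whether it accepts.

initial (ε-close {0}): {0,2,4,6,8,10,12}
'e' @ 1: {1,9,13}  ✓accept
'b' @ 2: {}  — dead — no transitions
rest 'cebedcae' ignored (set empty)
end set {} — state 1 not in

Answer: REJECT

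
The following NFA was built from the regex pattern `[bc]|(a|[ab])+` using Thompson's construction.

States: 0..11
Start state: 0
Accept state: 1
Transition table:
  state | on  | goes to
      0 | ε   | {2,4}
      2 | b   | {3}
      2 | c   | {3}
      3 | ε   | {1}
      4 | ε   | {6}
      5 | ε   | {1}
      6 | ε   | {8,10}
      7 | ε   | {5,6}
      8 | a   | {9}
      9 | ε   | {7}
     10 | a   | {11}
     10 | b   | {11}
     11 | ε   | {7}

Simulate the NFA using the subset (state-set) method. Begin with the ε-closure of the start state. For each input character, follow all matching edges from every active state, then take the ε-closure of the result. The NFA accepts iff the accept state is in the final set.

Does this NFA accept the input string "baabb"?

Answer: ACCEPT

Steps:
S₀ = ε-closure({0}) = {0,2,4,6,8,10}
'b' @ 1: {1,3,5,6,7,8,10,11}  [accepting]
'a' @ 2: {1,5,6,7,8,9,10,11}  [accepting]
'a' @ 3: {1,5,6,7,8,9,10,11}  [accepting]
'b' @ 4: {1,5,6,7,8,10,11}  [accepting]
'b' @ 5: {1,5,6,7,8,10,11}  [accepting]
end set {1,5,6,7,8,10,11} — state 1 in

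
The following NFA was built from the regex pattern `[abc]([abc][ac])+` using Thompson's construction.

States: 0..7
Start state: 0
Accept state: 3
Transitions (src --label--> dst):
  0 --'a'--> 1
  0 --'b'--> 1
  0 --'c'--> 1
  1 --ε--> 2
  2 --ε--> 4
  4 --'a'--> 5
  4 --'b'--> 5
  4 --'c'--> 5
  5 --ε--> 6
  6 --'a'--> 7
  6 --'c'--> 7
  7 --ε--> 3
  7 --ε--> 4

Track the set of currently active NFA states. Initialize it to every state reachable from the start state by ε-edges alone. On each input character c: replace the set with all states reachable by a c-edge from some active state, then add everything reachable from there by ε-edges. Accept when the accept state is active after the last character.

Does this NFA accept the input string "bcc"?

initial (ε-close {0}): {0}
'b' @ 1: {1,2,4}
'c' @ 2: {5,6}
'c' @ 3: {3,4,7}  [accepting]
final: {3,4,7}; accept 3 in set

Answer: ACCEPT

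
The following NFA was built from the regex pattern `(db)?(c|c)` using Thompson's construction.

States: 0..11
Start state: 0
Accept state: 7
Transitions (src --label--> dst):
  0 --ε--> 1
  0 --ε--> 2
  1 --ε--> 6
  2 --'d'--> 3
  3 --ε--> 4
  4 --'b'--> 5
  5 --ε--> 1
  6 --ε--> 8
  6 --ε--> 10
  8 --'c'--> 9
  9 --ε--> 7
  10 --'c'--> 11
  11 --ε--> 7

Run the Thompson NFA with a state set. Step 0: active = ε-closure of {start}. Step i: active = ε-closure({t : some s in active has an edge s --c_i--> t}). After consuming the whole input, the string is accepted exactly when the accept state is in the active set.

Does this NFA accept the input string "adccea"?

start: ε-closure({0}) = {0,1,2,6,8,10}
'a' @ 1: {}  — no active states
rest 'dccea' ignored (set empty)
after full input: {}  (accept=7 not in)

Answer: REJECT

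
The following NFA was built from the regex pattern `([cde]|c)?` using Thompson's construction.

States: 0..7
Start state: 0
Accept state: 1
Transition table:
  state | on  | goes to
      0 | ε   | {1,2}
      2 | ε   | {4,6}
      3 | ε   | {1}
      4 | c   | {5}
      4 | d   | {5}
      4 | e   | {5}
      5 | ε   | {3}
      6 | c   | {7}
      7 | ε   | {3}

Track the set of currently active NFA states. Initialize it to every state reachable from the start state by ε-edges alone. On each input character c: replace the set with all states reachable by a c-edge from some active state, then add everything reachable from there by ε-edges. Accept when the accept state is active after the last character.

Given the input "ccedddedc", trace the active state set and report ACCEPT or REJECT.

Answer: REJECT

Trace:
initial (ε-close {0}): {0,1,2,4,6}
'c' @ 1: {1,3,5,7}  ✓accept
'c' @ 2: {}  — dead — no transitions
rest 'edddedc' ignored (set empty)
final: {}; accept 1 not in set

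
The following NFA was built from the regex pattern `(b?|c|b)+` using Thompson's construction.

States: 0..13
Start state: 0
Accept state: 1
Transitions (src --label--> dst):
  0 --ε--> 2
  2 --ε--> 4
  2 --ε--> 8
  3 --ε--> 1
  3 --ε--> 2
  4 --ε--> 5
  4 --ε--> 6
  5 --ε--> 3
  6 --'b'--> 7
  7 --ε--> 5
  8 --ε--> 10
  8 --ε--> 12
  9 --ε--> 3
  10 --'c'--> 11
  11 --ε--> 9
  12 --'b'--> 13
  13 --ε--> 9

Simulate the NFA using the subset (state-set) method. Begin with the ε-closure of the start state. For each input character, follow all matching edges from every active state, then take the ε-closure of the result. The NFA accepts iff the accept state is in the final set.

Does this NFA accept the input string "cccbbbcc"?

S₀ = ε-closure({0}) = {0,1,2,3,4,5,6,8,10,12}
'c' @ 1: {1,2,3,4,5,6,8,9,10,11,12}  [accepting]
'c' @ 2: {1,2,3,4,5,6,8,9,10,11,12}  [accepting]
'c' @ 3: {1,2,3,4,5,6,8,9,10,11,12}  [accepting]
'b' @ 4: {1,2,3,4,5,6,7,8,9,10,12,13}  [accepting]
'b' @ 5: {1,2,3,4,5,6,7,8,9,10,12,13}  [accepting]
'b' @ 6: {1,2,3,4,5,6,7,8,9,10,12,13}  [accepting]
'c' @ 7: {1,2,3,4,5,6,8,9,10,11,12}  [accepting]
'c' @ 8: {1,2,3,4,5,6,8,9,10,11,12}  [accepting]
final: {1,2,3,4,5,6,8,9,10,11,12}; accept 1 in set

Answer: ACCEPT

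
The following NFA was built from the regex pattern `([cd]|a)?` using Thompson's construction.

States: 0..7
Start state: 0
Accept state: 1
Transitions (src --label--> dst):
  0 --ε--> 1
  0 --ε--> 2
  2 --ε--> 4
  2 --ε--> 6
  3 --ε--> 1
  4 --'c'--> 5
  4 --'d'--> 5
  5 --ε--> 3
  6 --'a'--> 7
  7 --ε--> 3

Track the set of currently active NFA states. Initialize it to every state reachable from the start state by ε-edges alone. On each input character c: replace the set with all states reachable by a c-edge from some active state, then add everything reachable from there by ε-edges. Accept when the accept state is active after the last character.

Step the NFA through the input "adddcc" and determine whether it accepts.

initial (ε-close {0}): {0,1,2,4,6}
'a' @ 1: {1,3,7}  (accept∈set)
'd' @ 2: {}  — dead — no transitions
rest 'ddcc' ignored (set empty)
end set {} — state 1 not in

Answer: REJECT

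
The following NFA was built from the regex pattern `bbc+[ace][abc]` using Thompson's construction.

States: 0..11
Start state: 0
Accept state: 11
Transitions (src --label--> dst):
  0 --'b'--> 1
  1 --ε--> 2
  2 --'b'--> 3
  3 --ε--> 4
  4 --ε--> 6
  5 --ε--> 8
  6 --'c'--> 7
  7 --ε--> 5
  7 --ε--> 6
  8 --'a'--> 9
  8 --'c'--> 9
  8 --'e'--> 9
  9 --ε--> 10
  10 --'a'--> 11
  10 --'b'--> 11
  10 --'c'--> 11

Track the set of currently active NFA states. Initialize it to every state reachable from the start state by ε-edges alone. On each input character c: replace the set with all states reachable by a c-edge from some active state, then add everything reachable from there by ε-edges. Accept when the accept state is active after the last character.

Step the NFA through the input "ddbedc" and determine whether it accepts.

Answer: REJECT

Steps:
S₀ = ε-closure({0}) = {0}
'd' @ 1: {}  — dead — no transitions
rest 'dbedc' ignored (set empty)
after full input: {}  (accept=11 not in)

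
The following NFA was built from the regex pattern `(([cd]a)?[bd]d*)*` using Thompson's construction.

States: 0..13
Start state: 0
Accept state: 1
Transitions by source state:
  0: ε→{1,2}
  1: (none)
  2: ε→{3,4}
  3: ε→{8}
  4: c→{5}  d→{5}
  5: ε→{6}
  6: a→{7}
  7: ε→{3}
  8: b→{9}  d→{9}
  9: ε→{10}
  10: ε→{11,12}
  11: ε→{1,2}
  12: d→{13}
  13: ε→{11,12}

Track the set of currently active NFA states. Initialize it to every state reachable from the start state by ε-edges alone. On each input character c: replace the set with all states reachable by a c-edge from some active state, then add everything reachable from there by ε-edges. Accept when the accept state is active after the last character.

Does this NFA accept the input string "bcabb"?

Answer: ACCEPT

Derivation:
start: ε-closure({0}) = {0,1,2,3,4,8}
'b' @ 1: {1,2,3,4,8,9,10,11,12}  [accepting]
'c' @ 2: {5,6}
'a' @ 3: {3,7,8}
'b' @ 4: {1,2,3,4,8,9,10,11,12}  [accepting]
'b' @ 5: {1,2,3,4,8,9,10,11,12}  [accepting]
final: {1,2,3,4,8,9,10,11,12}; accept 1 in set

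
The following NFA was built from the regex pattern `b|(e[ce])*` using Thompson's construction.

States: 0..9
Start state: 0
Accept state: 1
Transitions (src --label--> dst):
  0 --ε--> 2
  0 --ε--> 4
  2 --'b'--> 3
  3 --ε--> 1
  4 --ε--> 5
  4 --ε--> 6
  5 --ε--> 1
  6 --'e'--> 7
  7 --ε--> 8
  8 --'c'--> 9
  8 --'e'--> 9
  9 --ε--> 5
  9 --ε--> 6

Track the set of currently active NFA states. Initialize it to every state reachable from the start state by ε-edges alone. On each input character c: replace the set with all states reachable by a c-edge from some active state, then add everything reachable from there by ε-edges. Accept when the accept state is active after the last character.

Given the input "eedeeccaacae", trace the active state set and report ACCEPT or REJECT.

start: ε-closure({0}) = {0,1,2,4,5,6}
'e' @ 1: {7,8}
'e' @ 2: {1,5,6,9}  ✓accept
'd' @ 3: {}  — state set empty
rest 'eeccaacae' ignored (set empty)
after full input: {}  (accept=1 not in)

Answer: REJECT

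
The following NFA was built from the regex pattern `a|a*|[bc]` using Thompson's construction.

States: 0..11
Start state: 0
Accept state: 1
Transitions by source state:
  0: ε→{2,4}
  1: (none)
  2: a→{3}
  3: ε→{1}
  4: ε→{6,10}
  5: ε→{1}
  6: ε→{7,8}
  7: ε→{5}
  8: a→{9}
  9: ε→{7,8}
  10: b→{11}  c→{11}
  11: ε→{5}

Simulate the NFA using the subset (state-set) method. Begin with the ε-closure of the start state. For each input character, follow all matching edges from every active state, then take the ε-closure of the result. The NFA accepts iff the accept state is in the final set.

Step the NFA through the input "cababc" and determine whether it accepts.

S₀ = ε-closure({0}) = {0,1,2,4,5,6,7,8,10}
'c' @ 1: {1,5,11}  ✓accept
'a' @ 2: {}  — dead — no transitions
rest 'babc' ignored (set empty)
after full input: {}  (accept=1 not in)

Answer: REJECT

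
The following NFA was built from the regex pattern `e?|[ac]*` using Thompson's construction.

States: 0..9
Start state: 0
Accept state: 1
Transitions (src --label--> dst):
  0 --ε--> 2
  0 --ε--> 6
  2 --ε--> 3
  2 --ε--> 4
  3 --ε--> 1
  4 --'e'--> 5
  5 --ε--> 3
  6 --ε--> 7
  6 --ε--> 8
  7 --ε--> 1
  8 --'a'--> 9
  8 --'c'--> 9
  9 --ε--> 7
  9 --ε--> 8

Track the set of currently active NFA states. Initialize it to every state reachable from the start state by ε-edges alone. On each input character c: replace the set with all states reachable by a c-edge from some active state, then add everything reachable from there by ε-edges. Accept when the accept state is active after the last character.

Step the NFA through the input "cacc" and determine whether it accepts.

initial (ε-close {0}): {0,1,2,3,4,6,7,8}
'c' @ 1: {1,7,8,9}  [accepting]
'a' @ 2: {1,7,8,9}  [accepting]
'c' @ 3: {1,7,8,9}  [accepting]
'c' @ 4: {1,7,8,9}  [accepting]
end set {1,7,8,9} — state 1 in

Answer: ACCEPT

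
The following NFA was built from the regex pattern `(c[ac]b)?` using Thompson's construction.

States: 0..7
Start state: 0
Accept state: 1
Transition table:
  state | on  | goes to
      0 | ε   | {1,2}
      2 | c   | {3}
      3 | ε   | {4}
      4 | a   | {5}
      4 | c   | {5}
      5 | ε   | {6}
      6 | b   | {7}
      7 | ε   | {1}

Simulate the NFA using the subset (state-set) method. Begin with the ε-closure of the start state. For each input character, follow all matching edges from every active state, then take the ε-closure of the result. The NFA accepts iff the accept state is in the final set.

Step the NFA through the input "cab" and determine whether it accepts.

S₀ = ε-closure({0}) = {0,1,2}
'c' @ 1: {3,4}
'a' @ 2: {5,6}
'b' @ 3: {1,7}  [accepting]
end set {1,7} — state 1 in

Answer: ACCEPT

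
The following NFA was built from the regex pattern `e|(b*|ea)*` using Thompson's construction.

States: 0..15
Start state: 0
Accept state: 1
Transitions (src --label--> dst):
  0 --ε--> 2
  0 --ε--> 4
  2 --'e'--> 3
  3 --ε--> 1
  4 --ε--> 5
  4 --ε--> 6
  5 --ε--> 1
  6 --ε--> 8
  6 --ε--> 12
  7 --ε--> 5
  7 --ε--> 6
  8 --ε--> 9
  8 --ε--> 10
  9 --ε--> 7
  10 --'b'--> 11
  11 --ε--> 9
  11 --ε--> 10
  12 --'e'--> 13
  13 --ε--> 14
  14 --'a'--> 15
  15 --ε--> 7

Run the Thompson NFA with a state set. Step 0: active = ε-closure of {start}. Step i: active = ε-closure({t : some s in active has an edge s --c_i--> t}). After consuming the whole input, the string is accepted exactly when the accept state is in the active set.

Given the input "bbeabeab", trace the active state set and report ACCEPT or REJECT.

start: ε-closure({0}) = {0,1,2,4,5,6,7,8,9,10,12}
'b' @ 1: {1,5,6,7,8,9,10,11,12}  (accept∈set)
'b' @ 2: {1,5,6,7,8,9,10,11,12}  (accept∈set)
'e' @ 3: {13,14}
'a' @ 4: {1,5,6,7,8,9,10,12,15}  (accept∈set)
'b' @ 5: {1,5,6,7,8,9,10,11,12}  (accept∈set)
'e' @ 6: {13,14}
'a' @ 7: {1,5,6,7,8,9,10,12,15}  (accept∈set)
'b' @ 8: {1,5,6,7,8,9,10,11,12}  (accept∈set)
end set {1,5,6,7,8,9,10,11,12} — state 1 in

Answer: ACCEPT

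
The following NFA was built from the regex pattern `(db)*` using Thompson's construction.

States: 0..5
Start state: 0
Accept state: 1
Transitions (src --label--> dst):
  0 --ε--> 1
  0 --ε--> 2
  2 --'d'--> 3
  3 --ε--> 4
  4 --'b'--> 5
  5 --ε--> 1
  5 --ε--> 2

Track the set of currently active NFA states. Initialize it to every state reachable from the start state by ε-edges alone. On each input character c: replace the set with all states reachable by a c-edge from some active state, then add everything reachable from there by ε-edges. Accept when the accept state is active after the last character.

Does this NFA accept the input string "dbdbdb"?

start: ε-closure({0}) = {0,1,2}
'd' @ 1: {3,4}
'b' @ 2: {1,2,5}  [accepting]
'd' @ 3: {3,4}
'b' @ 4: {1,2,5}  [accepting]
'd' @ 5: {3,4}
'b' @ 6: {1,2,5}  [accepting]
after full input: {1,2,5}  (accept=1 in)

Answer: ACCEPT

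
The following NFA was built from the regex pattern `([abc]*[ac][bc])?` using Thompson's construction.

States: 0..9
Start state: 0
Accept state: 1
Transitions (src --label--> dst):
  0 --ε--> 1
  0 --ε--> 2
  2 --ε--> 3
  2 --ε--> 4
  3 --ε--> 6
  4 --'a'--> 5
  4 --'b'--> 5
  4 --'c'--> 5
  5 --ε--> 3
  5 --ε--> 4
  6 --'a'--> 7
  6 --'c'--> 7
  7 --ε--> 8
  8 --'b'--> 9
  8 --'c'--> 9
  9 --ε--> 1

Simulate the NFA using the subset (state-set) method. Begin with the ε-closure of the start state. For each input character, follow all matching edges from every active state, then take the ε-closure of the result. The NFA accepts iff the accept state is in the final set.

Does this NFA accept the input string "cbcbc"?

Answer: REJECT

Steps:
start: ε-closure({0}) = {0,1,2,3,4,6}
'c' @ 1: {3,4,5,6,7,8}
'b' @ 2: {1,3,4,5,6,9}  ✓accept
'c' @ 3: {3,4,5,6,7,8}
'b' @ 4: {1,3,4,5,6,9}  ✓accept
'c' @ 5: {3,4,5,6,7,8}
end set {3,4,5,6,7,8} — state 1 not in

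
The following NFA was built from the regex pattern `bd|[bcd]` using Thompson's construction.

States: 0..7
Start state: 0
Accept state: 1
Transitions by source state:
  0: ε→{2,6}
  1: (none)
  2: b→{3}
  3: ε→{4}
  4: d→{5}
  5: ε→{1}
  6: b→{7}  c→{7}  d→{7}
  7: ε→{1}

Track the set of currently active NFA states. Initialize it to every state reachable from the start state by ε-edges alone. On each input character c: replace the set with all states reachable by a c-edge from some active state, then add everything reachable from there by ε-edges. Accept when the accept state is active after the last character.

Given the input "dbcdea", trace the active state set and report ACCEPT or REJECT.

Answer: REJECT

Derivation:
start: ε-closure({0}) = {0,2,6}
'd' @ 1: {1,7}  [accepting]
'b' @ 2: {}  — dead — no transitions
rest 'cdea' ignored (set empty)
end set {} — state 1 not in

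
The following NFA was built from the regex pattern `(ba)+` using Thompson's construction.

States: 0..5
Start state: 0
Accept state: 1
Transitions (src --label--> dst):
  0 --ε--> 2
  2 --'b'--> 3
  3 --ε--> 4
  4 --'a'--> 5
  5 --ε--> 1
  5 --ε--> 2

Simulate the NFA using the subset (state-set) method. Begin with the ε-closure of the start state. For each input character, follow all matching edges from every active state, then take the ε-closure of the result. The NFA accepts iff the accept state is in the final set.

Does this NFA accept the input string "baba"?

S₀ = ε-closure({0}) = {0,2}
'b' @ 1: {3,4}
'a' @ 2: {1,2,5}  [accepting]
'b' @ 3: {3,4}
'a' @ 4: {1,2,5}  [accepting]
after full input: {1,2,5}  (accept=1 in)

Answer: ACCEPT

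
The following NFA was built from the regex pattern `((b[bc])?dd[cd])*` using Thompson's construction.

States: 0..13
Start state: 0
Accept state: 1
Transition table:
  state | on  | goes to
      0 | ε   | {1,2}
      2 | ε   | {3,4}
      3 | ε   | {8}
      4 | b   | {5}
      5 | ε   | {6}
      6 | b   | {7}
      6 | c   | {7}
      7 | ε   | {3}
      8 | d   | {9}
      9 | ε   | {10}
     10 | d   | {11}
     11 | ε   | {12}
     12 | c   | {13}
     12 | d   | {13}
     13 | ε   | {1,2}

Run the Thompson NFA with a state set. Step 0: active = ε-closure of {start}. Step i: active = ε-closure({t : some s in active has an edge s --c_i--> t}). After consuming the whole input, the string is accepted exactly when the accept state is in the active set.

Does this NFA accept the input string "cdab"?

initial (ε-close {0}): {0,1,2,3,4,8}
'c' @ 1: {}  — state set empty
rest 'dab' ignored (set empty)
end set {} — state 1 not in

Answer: REJECT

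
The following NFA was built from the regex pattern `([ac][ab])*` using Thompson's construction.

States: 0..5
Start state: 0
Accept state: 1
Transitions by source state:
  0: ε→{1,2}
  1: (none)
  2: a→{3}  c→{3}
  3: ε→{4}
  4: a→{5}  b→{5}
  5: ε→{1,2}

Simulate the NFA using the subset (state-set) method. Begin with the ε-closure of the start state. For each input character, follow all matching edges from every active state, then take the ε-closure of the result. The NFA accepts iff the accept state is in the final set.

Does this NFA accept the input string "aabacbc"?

initial (ε-close {0}): {0,1,2}
'a' @ 1: {3,4}
'a' @ 2: {1,2,5}  [accepting]
'b' @ 3: {}  — no active states
rest 'acbc' ignored (set empty)
end set {} — state 1 not in

Answer: REJECT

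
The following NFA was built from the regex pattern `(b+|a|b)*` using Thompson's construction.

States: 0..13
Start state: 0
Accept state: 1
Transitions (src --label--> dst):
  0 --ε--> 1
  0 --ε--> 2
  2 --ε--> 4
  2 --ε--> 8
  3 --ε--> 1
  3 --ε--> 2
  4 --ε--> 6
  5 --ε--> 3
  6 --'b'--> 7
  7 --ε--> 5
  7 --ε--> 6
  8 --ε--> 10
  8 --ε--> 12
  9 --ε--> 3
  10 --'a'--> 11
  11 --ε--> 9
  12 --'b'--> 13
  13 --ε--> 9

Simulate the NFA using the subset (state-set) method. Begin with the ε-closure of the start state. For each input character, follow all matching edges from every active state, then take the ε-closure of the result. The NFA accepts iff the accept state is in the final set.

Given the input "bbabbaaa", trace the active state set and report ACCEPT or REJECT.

start: ε-closure({0}) = {0,1,2,4,6,8,10,12}
'b' @ 1: {1,2,3,4,5,6,7,8,9,10,12,13}  ✓accept
'b' @ 2: {1,2,3,4,5,6,7,8,9,10,12,13}  ✓accept
'a' @ 3: {1,2,3,4,6,8,9,10,11,12}  ✓accept
'b' @ 4: {1,2,3,4,5,6,7,8,9,10,12,13}  ✓accept
'b' @ 5: {1,2,3,4,5,6,7,8,9,10,12,13}  ✓accept
'a' @ 6: {1,2,3,4,6,8,9,10,11,12}  ✓accept
'a' @ 7: {1,2,3,4,6,8,9,10,11,12}  ✓accept
'a' @ 8: {1,2,3,4,6,8,9,10,11,12}  ✓accept
end set {1,2,3,4,6,8,9,10,11,12} — state 1 in

Answer: ACCEPT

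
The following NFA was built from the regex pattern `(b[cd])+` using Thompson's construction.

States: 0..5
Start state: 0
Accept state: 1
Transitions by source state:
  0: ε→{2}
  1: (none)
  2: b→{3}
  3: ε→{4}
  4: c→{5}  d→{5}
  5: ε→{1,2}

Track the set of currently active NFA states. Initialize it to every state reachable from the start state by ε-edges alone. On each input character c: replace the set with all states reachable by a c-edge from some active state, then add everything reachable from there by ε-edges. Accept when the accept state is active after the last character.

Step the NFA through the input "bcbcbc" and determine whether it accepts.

Answer: ACCEPT

Trace:
initial (ε-close {0}): {0,2}
'b' @ 1: {3,4}
'c' @ 2: {1,2,5}  (accept∈set)
'b' @ 3: {3,4}
'c' @ 4: {1,2,5}  (accept∈set)
'b' @ 5: {3,4}
'c' @ 6: {1,2,5}  (accept∈set)
final: {1,2,5}; accept 1 in set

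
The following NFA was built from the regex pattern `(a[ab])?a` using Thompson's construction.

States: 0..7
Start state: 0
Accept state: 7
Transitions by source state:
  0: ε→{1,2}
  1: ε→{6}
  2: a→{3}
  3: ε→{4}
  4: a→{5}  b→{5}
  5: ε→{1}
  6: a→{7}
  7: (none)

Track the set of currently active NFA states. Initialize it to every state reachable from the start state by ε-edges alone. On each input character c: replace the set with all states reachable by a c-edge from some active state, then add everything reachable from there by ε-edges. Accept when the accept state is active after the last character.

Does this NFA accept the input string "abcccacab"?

Answer: REJECT

Trace:
start: ε-closure({0}) = {0,1,2,6}
'a' @ 1: {3,4,7}  [accepting]
'b' @ 2: {1,5,6}
'c' @ 3: {}  — no active states
rest 'ccacab' ignored (set empty)
end set {} — state 7 not in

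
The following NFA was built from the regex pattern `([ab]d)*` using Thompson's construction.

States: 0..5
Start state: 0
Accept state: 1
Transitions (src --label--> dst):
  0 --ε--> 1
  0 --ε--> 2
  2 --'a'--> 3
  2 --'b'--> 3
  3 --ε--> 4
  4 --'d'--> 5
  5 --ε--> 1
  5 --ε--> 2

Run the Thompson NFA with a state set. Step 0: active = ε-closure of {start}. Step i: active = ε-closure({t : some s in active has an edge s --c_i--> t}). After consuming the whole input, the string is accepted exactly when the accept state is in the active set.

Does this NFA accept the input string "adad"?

Answer: ACCEPT

Derivation:
initial (ε-close {0}): {0,1,2}
'a' @ 1: {3,4}
'd' @ 2: {1,2,5}  ✓accept
'a' @ 3: {3,4}
'd' @ 4: {1,2,5}  ✓accept
after full input: {1,2,5}  (accept=1 in)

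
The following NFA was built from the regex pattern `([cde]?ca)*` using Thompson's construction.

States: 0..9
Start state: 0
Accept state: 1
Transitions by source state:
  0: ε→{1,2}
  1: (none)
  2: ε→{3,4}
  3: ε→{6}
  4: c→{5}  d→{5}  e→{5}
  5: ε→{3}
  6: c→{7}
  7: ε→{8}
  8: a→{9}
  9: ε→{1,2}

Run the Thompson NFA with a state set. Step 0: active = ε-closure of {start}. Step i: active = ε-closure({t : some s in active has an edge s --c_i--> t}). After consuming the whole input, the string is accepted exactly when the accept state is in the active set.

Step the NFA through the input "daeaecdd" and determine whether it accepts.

Answer: REJECT

Steps:
initial (ε-close {0}): {0,1,2,3,4,6}
'd' @ 1: {3,5,6}
'a' @ 2: {}  — no active states
rest 'eaecdd' ignored (set empty)
after full input: {}  (accept=1 not in)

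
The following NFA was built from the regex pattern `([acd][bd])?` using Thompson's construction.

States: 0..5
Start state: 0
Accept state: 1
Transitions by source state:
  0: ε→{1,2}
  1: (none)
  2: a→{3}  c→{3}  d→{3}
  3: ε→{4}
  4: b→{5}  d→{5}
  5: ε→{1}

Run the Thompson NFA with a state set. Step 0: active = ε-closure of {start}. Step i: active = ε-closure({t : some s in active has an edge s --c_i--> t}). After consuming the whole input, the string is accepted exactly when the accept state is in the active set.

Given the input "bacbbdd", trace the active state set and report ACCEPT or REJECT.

Answer: REJECT

Derivation:
initial (ε-close {0}): {0,1,2}
'b' @ 1: {}  — dead — no transitions
rest 'acbbdd' ignored (set empty)
end set {} — state 1 not in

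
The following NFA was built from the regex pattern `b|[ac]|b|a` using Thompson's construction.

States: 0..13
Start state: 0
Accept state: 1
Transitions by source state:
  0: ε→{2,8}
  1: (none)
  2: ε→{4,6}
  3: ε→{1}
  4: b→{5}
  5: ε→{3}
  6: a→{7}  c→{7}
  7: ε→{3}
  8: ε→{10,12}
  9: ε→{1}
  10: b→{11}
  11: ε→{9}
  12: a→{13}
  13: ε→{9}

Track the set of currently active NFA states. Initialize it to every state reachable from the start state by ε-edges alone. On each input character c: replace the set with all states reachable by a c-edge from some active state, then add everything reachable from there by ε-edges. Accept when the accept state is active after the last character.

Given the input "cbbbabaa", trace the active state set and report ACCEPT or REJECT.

Answer: REJECT

Derivation:
initial (ε-close {0}): {0,2,4,6,8,10,12}
'c' @ 1: {1,3,7}  [accepting]
'b' @ 2: {}  — dead — no transitions
rest 'bbabaa' ignored (set empty)
final: {}; accept 1 not in set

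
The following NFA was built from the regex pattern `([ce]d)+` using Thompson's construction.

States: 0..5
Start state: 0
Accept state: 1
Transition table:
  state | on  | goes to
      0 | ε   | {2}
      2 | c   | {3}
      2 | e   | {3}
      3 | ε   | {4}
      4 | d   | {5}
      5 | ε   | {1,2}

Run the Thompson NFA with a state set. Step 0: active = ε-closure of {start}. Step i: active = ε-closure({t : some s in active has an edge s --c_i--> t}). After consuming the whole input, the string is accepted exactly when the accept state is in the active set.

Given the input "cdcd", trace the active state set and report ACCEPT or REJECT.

initial (ε-close {0}): {0,2}
'c' @ 1: {3,4}
'd' @ 2: {1,2,5}  [accepting]
'c' @ 3: {3,4}
'd' @ 4: {1,2,5}  [accepting]
final: {1,2,5}; accept 1 in set

Answer: ACCEPT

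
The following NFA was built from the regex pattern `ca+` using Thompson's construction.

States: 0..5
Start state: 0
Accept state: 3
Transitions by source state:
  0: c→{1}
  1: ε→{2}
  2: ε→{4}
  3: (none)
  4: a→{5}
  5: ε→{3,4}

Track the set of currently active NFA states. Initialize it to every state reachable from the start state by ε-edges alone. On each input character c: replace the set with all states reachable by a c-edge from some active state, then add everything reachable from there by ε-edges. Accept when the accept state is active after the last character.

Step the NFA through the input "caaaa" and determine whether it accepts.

Answer: ACCEPT

Steps:
initial (ε-close {0}): {0}
'c' @ 1: {1,2,4}
'a' @ 2: {3,4,5}  ✓accept
'a' @ 3: {3,4,5}  ✓accept
'a' @ 4: {3,4,5}  ✓accept
'a' @ 5: {3,4,5}  ✓accept
after full input: {3,4,5}  (accept=3 in)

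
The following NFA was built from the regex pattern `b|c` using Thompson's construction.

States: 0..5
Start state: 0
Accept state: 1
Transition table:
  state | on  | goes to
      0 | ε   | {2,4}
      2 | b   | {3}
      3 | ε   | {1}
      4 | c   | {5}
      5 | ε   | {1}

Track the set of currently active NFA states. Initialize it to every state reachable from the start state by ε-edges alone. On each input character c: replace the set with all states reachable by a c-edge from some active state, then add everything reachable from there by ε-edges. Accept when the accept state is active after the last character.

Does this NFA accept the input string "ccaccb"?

Answer: REJECT

Trace:
initial (ε-close {0}): {0,2,4}
'c' @ 1: {1,5}  [accepting]
'c' @ 2: {}  — no active states
rest 'accb' ignored (set empty)
after full input: {}  (accept=1 not in)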